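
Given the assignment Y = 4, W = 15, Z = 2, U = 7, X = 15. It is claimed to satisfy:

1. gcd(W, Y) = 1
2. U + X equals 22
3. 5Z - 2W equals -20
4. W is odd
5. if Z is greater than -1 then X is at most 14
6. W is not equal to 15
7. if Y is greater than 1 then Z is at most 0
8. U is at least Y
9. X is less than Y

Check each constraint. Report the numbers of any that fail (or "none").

1. gcd(15, 4) = 1  holds
2. U + X = 7 + 15 = 22  holds
3. 5Z - 2W = 5(2) - 2(15) = -20  holds
4. W = 15 is odd  holds
5. Z = 2 > -1, so we need X ≤ 14; but X = 15 > 14  fails
6. W = 15, but 15 is required to differ  fails
7. Y = 4 > 1, so we need Z ≤ 0; but Z = 2 > 0  fails
8. U = 7, Y = 4; 7 ≥ 4  holds
9. X = 15, Y = 4; 15 ≥ 4 (want <)  fails

Violated: 5, 6, 7, 9.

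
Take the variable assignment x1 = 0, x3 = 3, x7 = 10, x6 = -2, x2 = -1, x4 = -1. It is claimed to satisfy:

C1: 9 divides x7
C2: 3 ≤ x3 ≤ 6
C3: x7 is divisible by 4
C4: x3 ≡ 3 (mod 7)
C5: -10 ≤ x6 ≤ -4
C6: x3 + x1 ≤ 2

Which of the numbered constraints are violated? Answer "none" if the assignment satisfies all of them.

C1: 10 = 9×1 + 1, so 9 does not divide 10 — fails.
C2: x3 = 3 lies in [3, 6] — holds.
C3: 10 = 4×2 + 2, so 4 does not divide 10 — fails.
C4: 3 mod 7 = 3 — holds.
C5: x6 = -2 is outside [-10, -4] — fails.
C6: x3 + x1 = 3 + 0 = 3; 3 > 2, bound 2 not met — fails.

No — constraints 1, 3, 5, 6 are not satisfied.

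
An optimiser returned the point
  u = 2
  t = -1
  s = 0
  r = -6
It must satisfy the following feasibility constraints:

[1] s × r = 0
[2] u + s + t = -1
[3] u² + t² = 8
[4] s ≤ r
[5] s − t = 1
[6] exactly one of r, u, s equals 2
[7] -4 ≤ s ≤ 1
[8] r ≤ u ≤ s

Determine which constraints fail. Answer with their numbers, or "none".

Violated: 2, 3, 4, and 8.

[1] s × r = 0 × (-6) = 0 — holds.
[2] u + s + t = 2 + 0 + (-1) = 1, not -1 — fails.
[3] u² + t² = 2² + (-1)² = 4 + 1 = 5, not 8 — fails.
[4] s = 0, r = -6; 0 > -6 (want ≤) — fails.
[5] s − t = 0 − (-1) = 1 — holds.
[6] r=-6, u=2, s=0; 1 of them equals 2 — holds.
[7] s = 0 lies in [-4, 1] — holds.
[8] values -6, 2, 0; u = 2 is not ≤ s = 0 — fails.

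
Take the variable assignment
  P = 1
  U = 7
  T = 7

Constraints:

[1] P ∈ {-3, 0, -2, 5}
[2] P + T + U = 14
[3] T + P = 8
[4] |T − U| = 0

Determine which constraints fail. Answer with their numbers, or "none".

[1] P = 1 is not in {-3, 0, -2, 5}  ✗
[2] P + T + U = 1 + 7 + 7 = 15, not 14  ✗
[3] T + P = 7 + 1 = 8  ✓
[4] |7 − 7| = 0  ✓

No — constraints 1 and 2 are not satisfied.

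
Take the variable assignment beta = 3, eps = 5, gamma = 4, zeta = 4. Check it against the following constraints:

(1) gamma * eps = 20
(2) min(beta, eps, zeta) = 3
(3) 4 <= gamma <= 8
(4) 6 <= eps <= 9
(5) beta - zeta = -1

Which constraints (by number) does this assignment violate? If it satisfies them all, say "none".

No — constraint 4 is not satisfied.

(1) gamma * eps = 4 * 5 = 20 — OK.
(2) min(3, 5, 4) = 3 — OK.
(3) gamma = 4 lies in [4, 8] — OK.
(4) eps = 5 is outside [6, 9] — violated.
(5) beta - zeta = 3 - 4 = -1 — OK.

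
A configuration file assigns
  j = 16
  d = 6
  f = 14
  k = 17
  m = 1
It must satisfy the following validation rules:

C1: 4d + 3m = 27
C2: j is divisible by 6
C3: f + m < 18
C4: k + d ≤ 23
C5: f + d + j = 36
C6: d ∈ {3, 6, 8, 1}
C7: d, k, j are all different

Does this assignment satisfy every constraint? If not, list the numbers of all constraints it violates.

Violated: 2.

C1: 4d + 3m = 4(6) + 3(1) = 27  ✔
C2: 16 = 6×2 + 4, so 6 does not divide 16  ✘
C3: f + m = 14 + 1 = 15; 15 < 18  ✔
C4: k + d = 17 + 6 = 23; 23 ≤ 23  ✔
C5: f + d + j = 14 + 6 + 16 = 36  ✔
C6: d = 6 is in {3, 6, 8, 1}  ✔
C7: values 6, 17, 16 are pairwise distinct  ✔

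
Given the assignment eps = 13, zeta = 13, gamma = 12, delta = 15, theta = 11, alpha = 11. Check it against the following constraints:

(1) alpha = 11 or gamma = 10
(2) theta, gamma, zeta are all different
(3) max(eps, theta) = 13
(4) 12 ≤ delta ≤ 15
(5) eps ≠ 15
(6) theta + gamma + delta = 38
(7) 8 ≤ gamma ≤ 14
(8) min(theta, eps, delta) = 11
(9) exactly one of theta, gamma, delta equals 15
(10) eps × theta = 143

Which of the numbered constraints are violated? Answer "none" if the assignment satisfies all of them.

None — every constraint holds.

(1) alpha = 11 = 11 (first disjunct)  holds
(2) values 11, 12, 13 are pairwise distinct  holds
(3) max(13, 11) = 13  holds
(4) delta = 15 lies in [12, 15]  holds
(5) eps = 13, and 13 ≠ 15  holds
(6) theta + gamma + delta = 11 + 12 + 15 = 38  holds
(7) gamma = 12 lies in [8, 14]  holds
(8) min(11, 13, 15) = 11  holds
(9) theta=11, gamma=12, delta=15; 1 of them equals 15  holds
(10) eps × theta = 13 × 11 = 143  holds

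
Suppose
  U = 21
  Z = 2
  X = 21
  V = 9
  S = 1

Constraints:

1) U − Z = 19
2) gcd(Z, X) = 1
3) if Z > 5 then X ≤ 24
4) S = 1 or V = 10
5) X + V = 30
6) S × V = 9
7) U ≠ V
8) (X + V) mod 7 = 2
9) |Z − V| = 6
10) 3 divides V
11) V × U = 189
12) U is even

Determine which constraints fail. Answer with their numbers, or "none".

Constraints 9, 12 do not hold.

1) U − Z = 21 − 2 = 19  yes
2) gcd(2, 21) = 1  yes
3) Z = 2, not > 5; antecedent false, conditional vacuously true  yes
4) S = 1 = 1 (first disjunct)  yes
5) X + V = 21 + 9 = 30  yes
6) S × V = 1 × 9 = 9  yes
7) U = 21, V = 9; distinct  yes
8) X + V = 30; 30 mod 7 = 2  yes
9) |2 − 9| = 7, not 6  no
10) 9 / 3 = 3, so 3 divides 9  yes
11) V × U = 9 × 21 = 189  yes
12) U = 21 is odd  no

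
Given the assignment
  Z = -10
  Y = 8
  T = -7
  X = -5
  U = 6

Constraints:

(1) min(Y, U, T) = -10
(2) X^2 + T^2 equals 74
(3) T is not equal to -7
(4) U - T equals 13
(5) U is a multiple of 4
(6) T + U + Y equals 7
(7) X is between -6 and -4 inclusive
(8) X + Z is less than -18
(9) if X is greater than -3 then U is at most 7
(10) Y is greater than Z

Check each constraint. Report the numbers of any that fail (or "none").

(1) min(8, 6, -7) = -7, not -10 — violated.
(2) X^2 + T^2 = (-5)^2 + (-7)^2 = 25 + 49 = 74 — satisfied.
(3) T = -7, but -7 is required to differ — violated.
(4) U - T = 6 - (-7) = 13 — satisfied.
(5) 6 = 4*1 + 2, so 4 does not divide 6 — violated.
(6) T + U + Y = -7 + 6 + 8 = 7 — satisfied.
(7) X = -5 lies in [-6, -4] — satisfied.
(8) X + Z = -5 + (-10) = -15; -15 ≥ -18, bound -18 not met — violated.
(9) X = -5, not > -3; antecedent false, conditional vacuously true — satisfied.
(10) Y = 8, Z = -10; 8 > -10 — satisfied.

Constraints 1, 3, 5, 8 are violated.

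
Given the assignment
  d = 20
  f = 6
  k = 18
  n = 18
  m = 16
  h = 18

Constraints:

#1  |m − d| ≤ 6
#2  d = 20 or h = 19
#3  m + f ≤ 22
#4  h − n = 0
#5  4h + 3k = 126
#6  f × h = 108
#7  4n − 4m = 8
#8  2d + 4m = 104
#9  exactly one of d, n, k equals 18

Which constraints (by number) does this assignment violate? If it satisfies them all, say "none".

#1 |16 − 20| = 4; 4 ≤ 6  holds
#2 d = 20 = 20 (first disjunct)  holds
#3 m + f = 16 + 6 = 22; 22 ≤ 22  holds
#4 h − n = 18 − 18 = 0  holds
#5 4h + 3k = 4(18) + 3(18) = 126  holds
#6 f × h = 6 × 18 = 108  holds
#7 4n − 4m = 4(18) − 4(16) = 8  holds
#8 2d + 4m = 2(20) + 4(16) = 104  holds
#9 d=20, n=18, k=18; 2 of them equal 18, not exactly one  fails

Constraint 9 does not hold.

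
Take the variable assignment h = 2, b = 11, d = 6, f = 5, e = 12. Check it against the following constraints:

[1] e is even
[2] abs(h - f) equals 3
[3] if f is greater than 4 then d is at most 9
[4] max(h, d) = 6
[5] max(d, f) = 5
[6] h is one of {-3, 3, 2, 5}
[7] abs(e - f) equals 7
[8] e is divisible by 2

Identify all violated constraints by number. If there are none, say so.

Violated: 5.

[1] e = 12 is even — holds.
[2] abs(2 - 5) = 3 — holds.
[3] f = 5 > 4, so we need d ≤ 9; d = 6 ≤ 9 — holds.
[4] max(2, 6) = 6 — holds.
[5] max(6, 5) = 6, not 5 — does not hold.
[6] h = 2 is in {-3, 3, 2, 5} — holds.
[7] abs(12 - 5) = 7 — holds.
[8] 12 / 2 = 6, so 2 divides 12 — holds.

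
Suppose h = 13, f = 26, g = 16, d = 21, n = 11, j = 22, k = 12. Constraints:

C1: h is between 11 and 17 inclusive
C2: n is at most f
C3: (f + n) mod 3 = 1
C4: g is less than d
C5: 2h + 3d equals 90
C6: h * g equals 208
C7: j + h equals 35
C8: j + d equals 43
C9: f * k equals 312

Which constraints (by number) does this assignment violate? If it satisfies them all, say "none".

C1: h = 13 lies in [11, 17]  yes
C2: n = 11, f = 26; 11 ≤ 26  yes
C3: f + n = 37; 37 mod 3 = 1  yes
C4: g = 16, d = 21; 16 < 21  yes
C5: 2h + 3d = 2(13) + 3(21) = 89, not 90  no
C6: h * g = 13 * 16 = 208  yes
C7: j + h = 22 + 13 = 35  yes
C8: j + d = 22 + 21 = 43  yes
C9: f * k = 26 * 12 = 312  yes

Constraint 5 does not hold.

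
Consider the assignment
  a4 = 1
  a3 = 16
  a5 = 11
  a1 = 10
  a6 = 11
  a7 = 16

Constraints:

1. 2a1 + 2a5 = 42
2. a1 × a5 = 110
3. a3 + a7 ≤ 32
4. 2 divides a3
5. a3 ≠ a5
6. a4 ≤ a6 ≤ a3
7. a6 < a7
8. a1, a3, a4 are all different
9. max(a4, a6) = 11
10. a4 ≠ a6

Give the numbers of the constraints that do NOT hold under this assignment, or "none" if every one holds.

Yes — all constraints hold.

1. 2a1 + 2a5 = 2(10) + 2(11) = 42  OK
2. a1 × a5 = 10 × 11 = 110  OK
3. a3 + a7 = 16 + 16 = 32; 32 ≤ 32  OK
4. 16 / 2 = 8, so 2 divides 16  OK
5. a3 = 16, a5 = 11; distinct  OK
6. values 1 ≤ 11 ≤ 16  OK
7. a6 = 11, a7 = 16; 11 < 16  OK
8. values 10, 16, 1 are pairwise distinct  OK
9. max(1, 11) = 11  OK
10. a4 = 1, a6 = 11; distinct  OK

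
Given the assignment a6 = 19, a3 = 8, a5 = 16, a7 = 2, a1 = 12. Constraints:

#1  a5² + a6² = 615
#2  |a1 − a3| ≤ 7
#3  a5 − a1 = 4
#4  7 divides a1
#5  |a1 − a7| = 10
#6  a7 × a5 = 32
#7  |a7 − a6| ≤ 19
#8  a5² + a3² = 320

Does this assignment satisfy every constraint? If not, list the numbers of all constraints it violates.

#1 a5² + a6² = 16² + 19² = 256 + 361 = 617, not 615 — does not hold.
#2 |12 − 8| = 4; 4 ≤ 7 — holds.
#3 a5 − a1 = 16 − 12 = 4 — holds.
#4 12 = 7×1 + 5, so 7 does not divide 12 — does not hold.
#5 |12 − 2| = 10 — holds.
#6 a7 × a5 = 2 × 16 = 32 — holds.
#7 |2 − 19| = 17; 17 ≤ 19 — holds.
#8 a5² + a3² = 16² + 8² = 256 + 64 = 320 — holds.

Constraints 1 and 4 are violated.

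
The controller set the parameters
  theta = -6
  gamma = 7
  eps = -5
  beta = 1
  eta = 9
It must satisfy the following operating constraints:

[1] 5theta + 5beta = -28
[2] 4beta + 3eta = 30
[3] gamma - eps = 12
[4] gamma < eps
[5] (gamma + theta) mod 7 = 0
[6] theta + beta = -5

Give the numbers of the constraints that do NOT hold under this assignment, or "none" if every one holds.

[1] 5theta + 5beta = 5(-6) + 5(1) = -25, not -28  FAIL
[2] 4beta + 3eta = 4(1) + 3(9) = 31, not 30  FAIL
[3] gamma - eps = 7 - (-5) = 12  OK
[4] gamma = 7, eps = -5; 7 ≥ -5 (want <)  FAIL
[5] gamma + theta = 1; 1 mod 7 = 1, not 0  FAIL
[6] theta + beta = -6 + 1 = -5  OK

Constraints 1, 2, 4, and 5 do not hold.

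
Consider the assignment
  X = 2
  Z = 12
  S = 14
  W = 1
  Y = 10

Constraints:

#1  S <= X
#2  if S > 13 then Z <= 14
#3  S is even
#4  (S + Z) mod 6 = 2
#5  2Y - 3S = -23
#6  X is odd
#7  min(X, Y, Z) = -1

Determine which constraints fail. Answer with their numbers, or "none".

#1 S = 14, X = 2; 14 > 2 (want ≤) — violated.
#2 S = 14 > 13, so we need Z ≤ 14; Z = 12 ≤ 14 — OK.
#3 S = 14 is even — OK.
#4 S + Z = 26; 26 mod 6 = 2 — OK.
#5 2Y - 3S = 2(10) - 3(14) = -22, not -23 — violated.
#6 X = 2 is even — violated.
#7 min(2, 10, 12) = 2, not -1 — violated.

Constraints 1, 5, 6, and 7 do not hold.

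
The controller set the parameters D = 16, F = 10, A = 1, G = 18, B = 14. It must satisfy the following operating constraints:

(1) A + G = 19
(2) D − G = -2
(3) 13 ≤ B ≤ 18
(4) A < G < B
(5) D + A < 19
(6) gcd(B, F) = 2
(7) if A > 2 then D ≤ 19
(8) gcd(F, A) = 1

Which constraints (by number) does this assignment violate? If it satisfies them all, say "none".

(1) A + G = 1 + 18 = 19  true
(2) D − G = 16 − 18 = -2  true
(3) B = 14 lies in [13, 18]  true
(4) values 1, 18, 14; G = 18 is not < B = 14  false
(5) D + A = 16 + 1 = 17; 17 < 19  true
(6) gcd(14, 10) = 2  true
(7) A = 1, not > 2; antecedent false, conditional vacuously true  true
(8) gcd(10, 1) = 1  true

Violated: 4.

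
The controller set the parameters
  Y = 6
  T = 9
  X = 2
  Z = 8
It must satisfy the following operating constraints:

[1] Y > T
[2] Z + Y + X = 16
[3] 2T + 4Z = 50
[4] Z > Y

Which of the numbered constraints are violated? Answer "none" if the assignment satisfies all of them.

[1] Y = 6, T = 9; 6 ≤ 9 (want >) — does not hold.
[2] Z + Y + X = 8 + 6 + 2 = 16 — holds.
[3] 2T + 4Z = 2(9) + 4(8) = 50 — holds.
[4] Z = 8, Y = 6; 8 > 6 — holds.

Constraint 1 is violated.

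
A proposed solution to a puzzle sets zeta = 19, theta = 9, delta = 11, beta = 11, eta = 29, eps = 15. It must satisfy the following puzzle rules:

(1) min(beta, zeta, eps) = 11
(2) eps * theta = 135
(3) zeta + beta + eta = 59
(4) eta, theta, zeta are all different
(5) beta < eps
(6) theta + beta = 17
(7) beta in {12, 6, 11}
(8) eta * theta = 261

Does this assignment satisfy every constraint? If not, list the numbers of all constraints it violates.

(1) min(11, 19, 15) = 11  ✔
(2) eps * theta = 15 * 9 = 135  ✔
(3) zeta + beta + eta = 19 + 11 + 29 = 59  ✔
(4) values 29, 9, 19 are pairwise distinct  ✔
(5) beta = 11, eps = 15; 11 < 15  ✔
(6) theta + beta = 9 + 11 = 20, not 17  ✘
(7) beta = 11 is in {12, 6, 11}  ✔
(8) eta * theta = 29 * 9 = 261  ✔

Constraint 6 does not hold.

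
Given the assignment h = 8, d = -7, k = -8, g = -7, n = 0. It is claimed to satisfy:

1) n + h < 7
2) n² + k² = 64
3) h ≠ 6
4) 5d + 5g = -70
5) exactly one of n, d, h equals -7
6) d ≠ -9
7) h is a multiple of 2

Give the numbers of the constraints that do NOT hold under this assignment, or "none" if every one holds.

1) n + h = 0 + 8 = 8; 8 ≥ 7, bound 7 not met — violated.
2) n² + k² = 0² + (-8)² = 0 + 64 = 64 — OK.
3) h = 8, and 8 ≠ 6 — OK.
4) 5d + 5g = 5(-7) + 5(-7) = -70 — OK.
5) n=0, d=-7, h=8; 1 of them equals -7 — OK.
6) d = -7, and -7 ≠ -9 — OK.
7) 8 / 2 = 4, so 2 divides 8 — OK.

Violated: 1.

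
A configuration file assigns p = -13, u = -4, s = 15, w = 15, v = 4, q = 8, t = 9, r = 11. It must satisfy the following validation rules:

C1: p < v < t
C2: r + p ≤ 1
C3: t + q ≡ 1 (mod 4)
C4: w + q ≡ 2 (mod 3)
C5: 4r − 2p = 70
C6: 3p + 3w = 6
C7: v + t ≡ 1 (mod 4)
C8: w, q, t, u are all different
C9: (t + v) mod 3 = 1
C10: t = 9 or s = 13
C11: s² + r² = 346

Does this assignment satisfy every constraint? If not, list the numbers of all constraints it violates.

C1: values -13 < 4 < 9 — OK.
C2: r + p = 11 + (-13) = -2; -2 ≤ 1 — OK.
C3: t + q = 17; 17 mod 4 = 1 — OK.
C4: w + q = 23; 23 mod 3 = 2 — OK.
C5: 4r − 2p = 4(11) − 2(-13) = 70 — OK.
C6: 3p + 3w = 3(-13) + 3(15) = 6 — OK.
C7: v + t = 13; 13 mod 4 = 1 — OK.
C8: values 15, 8, 9, -4 are pairwise distinct — OK.
C9: t + v = 13; 13 mod 3 = 1 — OK.
C10: t = 9 = 9 (first disjunct) — OK.
C11: s² + r² = 15² + 11² = 225 + 121 = 346 — OK.

None — every constraint holds.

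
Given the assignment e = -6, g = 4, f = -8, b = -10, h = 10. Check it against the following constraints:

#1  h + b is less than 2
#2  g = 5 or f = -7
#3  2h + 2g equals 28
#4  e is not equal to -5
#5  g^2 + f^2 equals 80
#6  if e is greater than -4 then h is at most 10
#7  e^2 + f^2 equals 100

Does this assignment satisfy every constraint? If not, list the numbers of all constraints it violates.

Constraint 2 does not hold.

#1 h + b = 10 + (-10) = 0; 0 < 2 — satisfied.
#2 g = 4 ≠ 5 and f = -8 ≠ -7; both disjuncts false — violated.
#3 2h + 2g = 2(10) + 2(4) = 28 — satisfied.
#4 e = -6, and -6 ≠ -5 — satisfied.
#5 g^2 + f^2 = 4^2 + (-8)^2 = 16 + 64 = 80 — satisfied.
#6 e = -6, not > -4; antecedent false, conditional vacuously true — satisfied.
#7 e^2 + f^2 = (-6)^2 + (-8)^2 = 36 + 64 = 100 — satisfied.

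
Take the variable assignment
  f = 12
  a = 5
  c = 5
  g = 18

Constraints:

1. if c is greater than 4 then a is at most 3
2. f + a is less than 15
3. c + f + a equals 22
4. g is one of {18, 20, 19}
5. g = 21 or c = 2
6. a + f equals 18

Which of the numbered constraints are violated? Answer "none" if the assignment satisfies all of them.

The assignment fails constraints 1, 2, 5, 6.

1. c = 5 > 4, so we need a ≤ 3; but a = 5 > 3  no
2. f + a = 12 + 5 = 17; 17 ≥ 15, bound 15 not met  no
3. c + f + a = 5 + 12 + 5 = 22  yes
4. g = 18 is in {18, 20, 19}  yes
5. g = 18 ≠ 21 and c = 5 ≠ 2; both disjuncts false  no
6. a + f = 5 + 12 = 17, not 18  no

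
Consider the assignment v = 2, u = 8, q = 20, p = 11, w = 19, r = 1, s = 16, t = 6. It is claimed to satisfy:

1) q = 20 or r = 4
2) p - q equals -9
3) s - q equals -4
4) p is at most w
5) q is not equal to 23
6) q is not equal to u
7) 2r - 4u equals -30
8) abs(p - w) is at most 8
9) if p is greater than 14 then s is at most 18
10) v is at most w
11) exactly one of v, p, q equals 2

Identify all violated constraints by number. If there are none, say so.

1) q = 20 = 20 (first disjunct) — OK.
2) p - q = 11 - 20 = -9 — OK.
3) s - q = 16 - 20 = -4 — OK.
4) p = 11, w = 19; 11 ≤ 19 — OK.
5) q = 20, and 20 ≠ 23 — OK.
6) q = 20, u = 8; distinct — OK.
7) 2r - 4u = 2(1) - 4(8) = -30 — OK.
8) abs(11 - 19) = 8; 8 ≤ 8 — OK.
9) p = 11, not > 14; antecedent false, conditional vacuously true — OK.
10) v = 2, w = 19; 2 ≤ 19 — OK.
11) v=2, p=11, q=20; 1 of them equals 2 — OK.

Yes — all constraints hold.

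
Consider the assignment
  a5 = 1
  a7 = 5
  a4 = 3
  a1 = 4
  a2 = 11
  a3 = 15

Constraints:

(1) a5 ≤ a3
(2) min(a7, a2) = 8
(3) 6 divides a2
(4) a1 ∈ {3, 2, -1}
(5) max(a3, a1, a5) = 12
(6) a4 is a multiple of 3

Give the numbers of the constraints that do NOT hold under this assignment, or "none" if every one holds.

(1) a5 = 1, a3 = 15; 1 ≤ 15 — holds.
(2) min(5, 11) = 5, not 8 — does not hold.
(3) 11 = 6×1 + 5, so 6 does not divide 11 — does not hold.
(4) a1 = 4 is not in {3, 2, -1} — does not hold.
(5) max(15, 4, 1) = 15, not 12 — does not hold.
(6) 3 / 3 = 1, so 3 divides 3 — holds.

No — constraints 2, 3, 4, 5 are not satisfied.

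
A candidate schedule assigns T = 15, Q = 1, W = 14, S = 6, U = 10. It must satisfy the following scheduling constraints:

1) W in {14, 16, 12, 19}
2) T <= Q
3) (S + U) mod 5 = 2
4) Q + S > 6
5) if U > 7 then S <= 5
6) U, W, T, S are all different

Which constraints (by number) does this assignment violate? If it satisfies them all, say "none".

1) W = 14 is in {14, 16, 12, 19} — OK.
2) T = 15, Q = 1; 15 > 1 (want ≤) — violated.
3) S + U = 16; 16 mod 5 = 1, not 2 — violated.
4) Q + S = 1 + 6 = 7; 7 > 6 — OK.
5) U = 10 > 7, so we need S ≤ 5; but S = 6 > 5 — violated.
6) values 10, 14, 15, 6 are pairwise distinct — OK.

The assignment fails constraints 2, 3, and 5.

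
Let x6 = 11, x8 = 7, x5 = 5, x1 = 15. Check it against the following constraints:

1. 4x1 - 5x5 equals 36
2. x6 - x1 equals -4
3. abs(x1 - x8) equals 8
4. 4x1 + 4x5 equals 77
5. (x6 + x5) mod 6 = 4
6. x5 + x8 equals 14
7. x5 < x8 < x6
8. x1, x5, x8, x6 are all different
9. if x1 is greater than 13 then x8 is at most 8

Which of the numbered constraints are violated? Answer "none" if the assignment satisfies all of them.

Constraints 1, 4, 6 are violated.

1. 4x1 - 5x5 = 4(15) - 5(5) = 35, not 36  ✗
2. x6 - x1 = 11 - 15 = -4  ✓
3. abs(15 - 7) = 8  ✓
4. 4x1 + 4x5 = 4(15) + 4(5) = 80, not 77  ✗
5. x6 + x5 = 16; 16 mod 6 = 4  ✓
6. x5 + x8 = 5 + 7 = 12, not 14  ✗
7. values 5 < 7 < 11  ✓
8. values 15, 5, 7, 11 are pairwise distinct  ✓
9. x1 = 15 > 13, so we need x8 ≤ 8; x8 = 7 ≤ 8  ✓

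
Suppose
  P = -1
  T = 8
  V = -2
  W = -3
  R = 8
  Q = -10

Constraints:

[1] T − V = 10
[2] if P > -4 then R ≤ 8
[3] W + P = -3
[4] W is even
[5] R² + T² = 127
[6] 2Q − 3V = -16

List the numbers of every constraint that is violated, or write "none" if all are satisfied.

[1] T − V = 8 − (-2) = 10 — holds.
[2] P = -1 > -4, so we need R ≤ 8; R = 8 ≤ 8 — holds.
[3] W + P = -3 + (-1) = -4, not -3 — does not hold.
[4] W = -3 is odd — does not hold.
[5] R² + T² = 8² + 8² = 64 + 64 = 128, not 127 — does not hold.
[6] 2Q − 3V = 2(-10) − 3(-2) = -14, not -16 — does not hold.

Constraints 3, 4, 5, and 6 do not hold.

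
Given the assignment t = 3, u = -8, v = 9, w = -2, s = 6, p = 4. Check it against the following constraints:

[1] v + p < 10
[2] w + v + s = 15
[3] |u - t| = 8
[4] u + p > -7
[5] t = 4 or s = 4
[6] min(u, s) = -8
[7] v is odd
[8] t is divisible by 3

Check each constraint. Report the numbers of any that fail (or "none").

The assignment fails constraints 1, 2, 3, 5.

[1] v + p = 9 + 4 = 13; 13 ≥ 10, bound 10 not met  fails
[2] w + v + s = -2 + 9 + 6 = 13, not 15  fails
[3] |-8 - 3| = 11, not 8  fails
[4] u + p = -8 + 4 = -4; -4 > -7  holds
[5] t = 3 ≠ 4 and s = 6 ≠ 4; both disjuncts false  fails
[6] min(-8, 6) = -8  holds
[7] v = 9 is odd  holds
[8] 3 / 3 = 1, so 3 divides 3  holds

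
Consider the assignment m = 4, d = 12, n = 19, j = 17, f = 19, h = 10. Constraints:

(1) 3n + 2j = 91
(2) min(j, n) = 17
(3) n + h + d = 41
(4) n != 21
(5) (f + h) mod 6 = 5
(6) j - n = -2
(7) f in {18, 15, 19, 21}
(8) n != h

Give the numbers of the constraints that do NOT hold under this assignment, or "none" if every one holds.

No violations.

(1) 3n + 2j = 3(19) + 2(17) = 91  OK
(2) min(17, 19) = 17  OK
(3) n + h + d = 19 + 10 + 12 = 41  OK
(4) n = 19, and 19 ≠ 21  OK
(5) f + h = 29; 29 mod 6 = 5  OK
(6) j - n = 17 - 19 = -2  OK
(7) f = 19 is in {18, 15, 19, 21}  OK
(8) n = 19, h = 10; distinct  OK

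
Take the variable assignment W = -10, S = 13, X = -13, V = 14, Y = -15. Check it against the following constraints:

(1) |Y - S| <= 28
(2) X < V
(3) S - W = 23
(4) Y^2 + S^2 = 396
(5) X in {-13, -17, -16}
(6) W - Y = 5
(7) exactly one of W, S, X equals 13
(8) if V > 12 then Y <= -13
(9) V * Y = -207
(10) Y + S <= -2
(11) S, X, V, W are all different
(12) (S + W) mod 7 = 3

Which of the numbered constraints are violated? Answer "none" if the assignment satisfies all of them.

Violated: 4 and 9.

(1) |-15 - 13| = 28; 28 ≤ 28 — satisfied.
(2) X = -13, V = 14; -13 < 14 — satisfied.
(3) S - W = 13 - (-10) = 23 — satisfied.
(4) Y^2 + S^2 = (-15)^2 + 13^2 = 225 + 169 = 394, not 396 — violated.
(5) X = -13 is in {-13, -17, -16} — satisfied.
(6) W - Y = -10 - (-15) = 5 — satisfied.
(7) W=-10, S=13, X=-13; 1 of them equals 13 — satisfied.
(8) V = 14 > 12, so we need Y ≤ -13; Y = -15 ≤ -13 — satisfied.
(9) V * Y = 14 * (-15) = -210, not -207 — violated.
(10) Y + S = -15 + 13 = -2; -2 ≤ -2 — satisfied.
(11) values 13, -13, 14, -10 are pairwise distinct — satisfied.
(12) S + W = 3; 3 mod 7 = 3 — satisfied.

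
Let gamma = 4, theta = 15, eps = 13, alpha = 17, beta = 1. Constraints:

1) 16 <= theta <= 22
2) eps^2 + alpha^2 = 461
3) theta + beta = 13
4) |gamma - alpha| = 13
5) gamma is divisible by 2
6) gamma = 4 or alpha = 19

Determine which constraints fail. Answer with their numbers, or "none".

1) theta = 15 is outside [16, 22] — fails.
2) eps^2 + alpha^2 = 13^2 + 17^2 = 169 + 289 = 458, not 461 — fails.
3) theta + beta = 15 + 1 = 16, not 13 — fails.
4) |4 - 17| = 13 — holds.
5) 4 / 2 = 2, so 2 divides 4 — holds.
6) gamma = 4 = 4 (first disjunct) — holds.

No — constraints 1, 2, 3 are not satisfied.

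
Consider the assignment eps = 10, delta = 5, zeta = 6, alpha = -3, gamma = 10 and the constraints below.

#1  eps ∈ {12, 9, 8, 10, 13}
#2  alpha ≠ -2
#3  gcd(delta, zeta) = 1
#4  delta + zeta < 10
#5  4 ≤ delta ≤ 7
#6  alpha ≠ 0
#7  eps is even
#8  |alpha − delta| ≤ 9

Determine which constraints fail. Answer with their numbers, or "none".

Constraint 4 is violated.

#1 eps = 10 is in {12, 9, 8, 10, 13} — OK.
#2 alpha = -3, and -3 ≠ -2 — OK.
#3 gcd(5, 6) = 1 — OK.
#4 delta + zeta = 5 + 6 = 11; 11 ≥ 10, bound 10 not met — violated.
#5 delta = 5 lies in [4, 7] — OK.
#6 alpha = -3, and -3 ≠ 0 — OK.
#7 eps = 10 is even — OK.
#8 |-3 − 5| = 8; 8 ≤ 9 — OK.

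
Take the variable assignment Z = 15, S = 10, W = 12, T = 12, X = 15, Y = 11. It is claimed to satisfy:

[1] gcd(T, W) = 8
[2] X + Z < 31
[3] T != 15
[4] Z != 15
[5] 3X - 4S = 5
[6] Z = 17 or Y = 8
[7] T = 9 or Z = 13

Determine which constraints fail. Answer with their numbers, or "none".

No — constraints 1, 4, 6, 7 are not satisfied.

[1] gcd(12, 12) = 12, not 8 — violated.
[2] X + Z = 15 + 15 = 30; 30 < 31 — OK.
[3] T = 12, and 12 ≠ 15 — OK.
[4] Z = 15, but 15 is required to differ — violated.
[5] 3X - 4S = 3(15) - 4(10) = 5 — OK.
[6] Z = 15 ≠ 17 and Y = 11 ≠ 8; both disjuncts false — violated.
[7] T = 12 ≠ 9 and Z = 15 ≠ 13; both disjuncts false — violated.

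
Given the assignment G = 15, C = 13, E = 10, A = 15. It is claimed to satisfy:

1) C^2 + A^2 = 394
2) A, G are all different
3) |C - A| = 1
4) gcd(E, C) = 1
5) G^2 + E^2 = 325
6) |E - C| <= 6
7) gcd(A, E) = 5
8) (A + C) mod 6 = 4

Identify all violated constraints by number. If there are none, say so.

Constraints 2, 3 do not hold.

1) C^2 + A^2 = 13^2 + 15^2 = 169 + 225 = 394 — satisfied.
2) A = G = 15, not all different — violated.
3) |13 - 15| = 2, not 1 — violated.
4) gcd(10, 13) = 1 — satisfied.
5) G^2 + E^2 = 15^2 + 10^2 = 225 + 100 = 325 — satisfied.
6) |10 - 13| = 3; 3 ≤ 6 — satisfied.
7) gcd(15, 10) = 5 — satisfied.
8) A + C = 28; 28 mod 6 = 4 — satisfied.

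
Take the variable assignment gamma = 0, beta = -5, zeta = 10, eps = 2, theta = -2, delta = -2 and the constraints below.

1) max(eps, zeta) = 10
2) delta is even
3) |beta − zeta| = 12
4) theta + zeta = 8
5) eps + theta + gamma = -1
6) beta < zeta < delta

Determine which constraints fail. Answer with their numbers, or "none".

Violated: 3, 5, 6.

1) max(2, 10) = 10  true
2) delta = -2 is even  true
3) |-5 − 10| = 15, not 12  false
4) theta + zeta = -2 + 10 = 8  true
5) eps + theta + gamma = 2 + (-2) + 0 = 0, not -1  false
6) values -5, 10, -2; zeta = 10 is not < delta = -2  false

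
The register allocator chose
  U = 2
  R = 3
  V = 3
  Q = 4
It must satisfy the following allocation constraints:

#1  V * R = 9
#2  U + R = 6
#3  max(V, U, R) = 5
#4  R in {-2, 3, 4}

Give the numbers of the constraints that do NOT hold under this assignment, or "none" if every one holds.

The assignment fails constraints 2, 3.

#1 V * R = 3 * 3 = 9 — holds.
#2 U + R = 2 + 3 = 5, not 6 — does not hold.
#3 max(3, 2, 3) = 3, not 5 — does not hold.
#4 R = 3 is in {-2, 3, 4} — holds.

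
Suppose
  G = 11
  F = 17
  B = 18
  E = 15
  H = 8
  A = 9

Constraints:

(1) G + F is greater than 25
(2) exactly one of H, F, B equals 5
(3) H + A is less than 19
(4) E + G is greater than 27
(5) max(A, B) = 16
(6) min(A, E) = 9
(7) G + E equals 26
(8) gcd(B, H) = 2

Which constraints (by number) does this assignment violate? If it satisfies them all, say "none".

(1) G + F = 11 + 17 = 28; 28 > 25  ✔
(2) H=8, F=17, B=18; 0 of them equal 5, not exactly one  ✘
(3) H + A = 8 + 9 = 17; 17 < 19  ✔
(4) E + G = 15 + 11 = 26; 26 ≤ 27, bound 27 not met  ✘
(5) max(9, 18) = 18, not 16  ✘
(6) min(9, 15) = 9  ✔
(7) G + E = 11 + 15 = 26  ✔
(8) gcd(18, 8) = 2  ✔

Violated: 2, 4, 5.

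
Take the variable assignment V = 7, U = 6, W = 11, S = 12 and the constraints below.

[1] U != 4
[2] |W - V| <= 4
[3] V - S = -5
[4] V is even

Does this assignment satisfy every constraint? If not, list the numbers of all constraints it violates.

[1] U = 6, and 6 ≠ 4 — holds.
[2] |11 - 7| = 4; 4 ≤ 4 — holds.
[3] V - S = 7 - 12 = -5 — holds.
[4] V = 7 is odd — does not hold.

No — constraint 4 is not satisfied.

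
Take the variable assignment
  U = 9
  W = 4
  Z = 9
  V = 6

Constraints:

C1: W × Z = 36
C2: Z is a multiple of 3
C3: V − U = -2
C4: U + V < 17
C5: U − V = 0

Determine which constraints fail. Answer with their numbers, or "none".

C1: W × Z = 4 × 9 = 36  true
C2: 9 / 3 = 3, so 3 divides 9  true
C3: V − U = 6 − 9 = -3, not -2  false
C4: U + V = 9 + 6 = 15; 15 < 17  true
C5: U − V = 9 − 6 = 3, not 0  false

Constraints 3 and 5 are violated.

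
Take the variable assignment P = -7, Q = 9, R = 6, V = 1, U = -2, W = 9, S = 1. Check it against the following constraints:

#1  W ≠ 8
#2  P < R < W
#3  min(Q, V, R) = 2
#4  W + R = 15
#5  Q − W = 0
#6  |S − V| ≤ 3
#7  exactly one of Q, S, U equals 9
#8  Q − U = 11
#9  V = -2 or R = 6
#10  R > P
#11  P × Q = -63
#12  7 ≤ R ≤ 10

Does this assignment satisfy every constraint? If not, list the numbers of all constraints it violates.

#1 W = 9, and 9 ≠ 8 — OK.
#2 values -7 < 6 < 9 — OK.
#3 min(9, 1, 6) = 1, not 2 — violated.
#4 W + R = 9 + 6 = 15 — OK.
#5 Q − W = 9 − 9 = 0 — OK.
#6 |1 − 1| = 0; 0 ≤ 3 — OK.
#7 Q=9, S=1, U=-2; 1 of them equals 9 — OK.
#8 Q − U = 9 − (-2) = 11 — OK.
#9 V = 1 ≠ -2, but R = 6 = 6 (second disjunct) — OK.
#10 R = 6, P = -7; 6 > -7 — OK.
#11 P × Q = -7 × 9 = -63 — OK.
#12 R = 6 is outside [7, 10] — violated.

Constraints 3, 12 do not hold.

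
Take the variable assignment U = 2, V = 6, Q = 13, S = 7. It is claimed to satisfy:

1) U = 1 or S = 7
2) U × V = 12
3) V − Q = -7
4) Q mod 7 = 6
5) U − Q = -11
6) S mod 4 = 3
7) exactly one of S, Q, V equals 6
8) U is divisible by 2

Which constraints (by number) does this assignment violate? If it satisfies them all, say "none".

None — every constraint holds.

1) U = 2 ≠ 1, but S = 7 = 7 (second disjunct) — OK.
2) U × V = 2 × 6 = 12 — OK.
3) V − Q = 6 − 13 = -7 — OK.
4) 13 mod 7 = 6 — OK.
5) U − Q = 2 − 13 = -11 — OK.
6) 7 mod 4 = 3 — OK.
7) S=7, Q=13, V=6; 1 of them equals 6 — OK.
8) 2 / 2 = 1, so 2 divides 2 — OK.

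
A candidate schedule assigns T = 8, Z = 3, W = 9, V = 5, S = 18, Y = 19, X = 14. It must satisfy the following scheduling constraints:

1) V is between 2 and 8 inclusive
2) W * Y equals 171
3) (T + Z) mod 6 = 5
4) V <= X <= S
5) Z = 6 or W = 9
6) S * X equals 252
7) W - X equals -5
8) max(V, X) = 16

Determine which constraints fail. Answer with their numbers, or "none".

No — constraint 8 is not satisfied.

1) V = 5 lies in [2, 8] — holds.
2) W * Y = 9 * 19 = 171 — holds.
3) T + Z = 11; 11 mod 6 = 5 — holds.
4) values 5 <= 14 <= 18 — holds.
5) Z = 3 ≠ 6, but W = 9 = 9 (second disjunct) — holds.
6) S * X = 18 * 14 = 252 — holds.
7) W - X = 9 - 14 = -5 — holds.
8) max(5, 14) = 14, not 16 — does not hold.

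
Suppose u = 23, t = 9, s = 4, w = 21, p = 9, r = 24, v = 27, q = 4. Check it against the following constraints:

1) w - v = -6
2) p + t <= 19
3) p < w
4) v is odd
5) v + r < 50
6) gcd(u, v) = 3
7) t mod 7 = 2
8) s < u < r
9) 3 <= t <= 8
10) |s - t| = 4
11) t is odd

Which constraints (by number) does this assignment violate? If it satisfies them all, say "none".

1) w - v = 21 - 27 = -6  OK
2) p + t = 9 + 9 = 18; 18 ≤ 19  OK
3) p = 9, w = 21; 9 < 21  OK
4) v = 27 is odd  OK
5) v + r = 27 + 24 = 51; 51 ≥ 50, bound 50 not met  FAIL
6) gcd(23, 27) = 1, not 3  FAIL
7) 9 mod 7 = 2  OK
8) values 4 < 23 < 24  OK
9) t = 9 is outside [3, 8]  FAIL
10) |4 - 9| = 5, not 4  FAIL
11) t = 9 is odd  OK

Violated: 5, 6, 9, 10.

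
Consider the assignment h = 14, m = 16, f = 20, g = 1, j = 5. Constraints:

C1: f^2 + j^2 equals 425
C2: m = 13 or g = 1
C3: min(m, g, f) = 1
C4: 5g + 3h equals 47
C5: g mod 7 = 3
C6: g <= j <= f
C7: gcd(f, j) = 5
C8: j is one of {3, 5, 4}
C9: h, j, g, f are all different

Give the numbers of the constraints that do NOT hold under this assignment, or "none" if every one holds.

Constraint 5 is violated.

C1: f^2 + j^2 = 20^2 + 5^2 = 400 + 25 = 425 — satisfied.
C2: m = 16 ≠ 13, but g = 1 = 1 (second disjunct) — satisfied.
C3: min(16, 1, 20) = 1 — satisfied.
C4: 5g + 3h = 5(1) + 3(14) = 47 — satisfied.
C5: 1 mod 7 = 1, not 3 — violated.
C6: values 1 <= 5 <= 20 — satisfied.
C7: gcd(20, 5) = 5 — satisfied.
C8: j = 5 is in {3, 5, 4} — satisfied.
C9: values 14, 5, 1, 20 are pairwise distinct — satisfied.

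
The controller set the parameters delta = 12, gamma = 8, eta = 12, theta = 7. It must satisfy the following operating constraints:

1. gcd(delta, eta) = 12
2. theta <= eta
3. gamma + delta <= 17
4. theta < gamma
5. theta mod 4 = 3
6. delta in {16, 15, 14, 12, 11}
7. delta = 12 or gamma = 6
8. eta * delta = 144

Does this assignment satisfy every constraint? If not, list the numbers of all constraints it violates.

No — constraint 3 is not satisfied.

1. gcd(12, 12) = 12 — satisfied.
2. theta = 7, eta = 12; 7 ≤ 12 — satisfied.
3. gamma + delta = 8 + 12 = 20; 20 > 17, bound 17 not met — violated.
4. theta = 7, gamma = 8; 7 < 8 — satisfied.
5. 7 mod 4 = 3 — satisfied.
6. delta = 12 is in {16, 15, 14, 12, 11} — satisfied.
7. delta = 12 = 12 (first disjunct) — satisfied.
8. eta * delta = 12 * 12 = 144 — satisfied.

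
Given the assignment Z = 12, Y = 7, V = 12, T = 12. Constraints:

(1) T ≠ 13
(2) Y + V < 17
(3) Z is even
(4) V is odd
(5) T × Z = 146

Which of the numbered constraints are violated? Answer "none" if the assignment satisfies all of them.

The assignment fails constraints 2, 4, 5.

(1) T = 12, and 12 ≠ 13  yes
(2) Y + V = 7 + 12 = 19; 19 ≥ 17, bound 17 not met  no
(3) Z = 12 is even  yes
(4) V = 12 is even  no
(5) T × Z = 12 × 12 = 144, not 146  no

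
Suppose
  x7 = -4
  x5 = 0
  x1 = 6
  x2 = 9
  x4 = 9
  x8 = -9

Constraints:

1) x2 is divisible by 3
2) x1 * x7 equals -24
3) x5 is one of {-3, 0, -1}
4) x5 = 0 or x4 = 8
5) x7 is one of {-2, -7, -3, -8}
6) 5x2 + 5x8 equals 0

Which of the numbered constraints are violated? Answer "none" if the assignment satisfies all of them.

1) 9 / 3 = 3, so 3 divides 9 — holds.
2) x1 * x7 = 6 * (-4) = -24 — holds.
3) x5 = 0 is in {-3, 0, -1} — holds.
4) x5 = 0 = 0 (first disjunct) — holds.
5) x7 = -4 is not in {-2, -7, -3, -8} — fails.
6) 5x2 + 5x8 = 5(9) + 5(-9) = 0 — holds.

No — constraint 5 is not satisfied.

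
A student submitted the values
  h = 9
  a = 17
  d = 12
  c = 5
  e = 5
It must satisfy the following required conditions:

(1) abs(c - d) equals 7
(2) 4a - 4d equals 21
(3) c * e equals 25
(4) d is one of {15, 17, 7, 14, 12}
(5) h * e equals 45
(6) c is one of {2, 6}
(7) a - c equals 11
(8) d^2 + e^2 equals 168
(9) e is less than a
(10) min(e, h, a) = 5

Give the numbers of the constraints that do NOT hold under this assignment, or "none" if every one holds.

Constraints 2, 6, 7, and 8 are violated.

(1) abs(5 - 12) = 7  OK
(2) 4a - 4d = 4(17) - 4(12) = 20, not 21  FAIL
(3) c * e = 5 * 5 = 25  OK
(4) d = 12 is in {15, 17, 7, 14, 12}  OK
(5) h * e = 9 * 5 = 45  OK
(6) c = 5 is not in {2, 6}  FAIL
(7) a - c = 17 - 5 = 12, not 11  FAIL
(8) d^2 + e^2 = 12^2 + 5^2 = 144 + 25 = 169, not 168  FAIL
(9) e = 5, a = 17; 5 < 17  OK
(10) min(5, 9, 17) = 5  OK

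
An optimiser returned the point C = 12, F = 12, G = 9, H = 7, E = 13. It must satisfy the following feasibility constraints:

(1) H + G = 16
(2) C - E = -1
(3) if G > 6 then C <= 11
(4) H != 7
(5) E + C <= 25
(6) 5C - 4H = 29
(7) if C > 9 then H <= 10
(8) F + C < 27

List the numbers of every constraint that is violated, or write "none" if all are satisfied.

Violated: 3, 4, 6.

(1) H + G = 7 + 9 = 16 — holds.
(2) C - E = 12 - 13 = -1 — holds.
(3) G = 9 > 6, so we need C ≤ 11; but C = 12 > 11 — fails.
(4) H = 7, but 7 is required to differ — fails.
(5) E + C = 13 + 12 = 25; 25 ≤ 25 — holds.
(6) 5C - 4H = 5(12) - 4(7) = 32, not 29 — fails.
(7) C = 12 > 9, so we need H ≤ 10; H = 7 ≤ 10 — holds.
(8) F + C = 12 + 12 = 24; 24 < 27 — holds.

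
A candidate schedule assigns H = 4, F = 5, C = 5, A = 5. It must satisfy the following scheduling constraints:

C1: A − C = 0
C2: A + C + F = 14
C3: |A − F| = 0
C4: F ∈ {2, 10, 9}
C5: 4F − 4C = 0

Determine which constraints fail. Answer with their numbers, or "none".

Constraints 2 and 4 do not hold.

C1: A − C = 5 − 5 = 0 — OK.
C2: A + C + F = 5 + 5 + 5 = 15, not 14 — violated.
C3: |5 − 5| = 0 — OK.
C4: F = 5 is not in {2, 10, 9} — violated.
C5: 4F − 4C = 4(5) − 4(5) = 0 — OK.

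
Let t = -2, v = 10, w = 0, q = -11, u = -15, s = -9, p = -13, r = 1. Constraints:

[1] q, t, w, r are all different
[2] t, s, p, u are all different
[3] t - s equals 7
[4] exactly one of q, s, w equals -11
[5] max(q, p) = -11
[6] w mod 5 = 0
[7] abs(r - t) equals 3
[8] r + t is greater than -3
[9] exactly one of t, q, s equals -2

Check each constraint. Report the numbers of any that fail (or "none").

None — every constraint holds.

[1] values -11, -2, 0, 1 are pairwise distinct — holds.
[2] values -2, -9, -13, -15 are pairwise distinct — holds.
[3] t - s = -2 - (-9) = 7 — holds.
[4] q=-11, s=-9, w=0; 1 of them equals -11 — holds.
[5] max(-11, -13) = -11 — holds.
[6] 0 mod 5 = 0 — holds.
[7] abs(1 - (-2)) = 3 — holds.
[8] r + t = 1 + (-2) = -1; -1 > -3 — holds.
[9] t=-2, q=-11, s=-9; 1 of them equals -2 — holds.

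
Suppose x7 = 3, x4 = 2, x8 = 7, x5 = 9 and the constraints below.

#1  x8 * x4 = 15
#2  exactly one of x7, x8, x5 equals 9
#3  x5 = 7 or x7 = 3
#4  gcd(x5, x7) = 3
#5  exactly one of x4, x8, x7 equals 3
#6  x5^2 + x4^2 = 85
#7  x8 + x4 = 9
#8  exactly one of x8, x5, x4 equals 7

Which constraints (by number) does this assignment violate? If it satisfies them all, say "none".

#1 x8 * x4 = 7 * 2 = 14, not 15 — violated.
#2 x7=3, x8=7, x5=9; 1 of them equals 9 — OK.
#3 x5 = 9 ≠ 7, but x7 = 3 = 3 (second disjunct) — OK.
#4 gcd(9, 3) = 3 — OK.
#5 x4=2, x8=7, x7=3; 1 of them equals 3 — OK.
#6 x5^2 + x4^2 = 9^2 + 2^2 = 81 + 4 = 85 — OK.
#7 x8 + x4 = 7 + 2 = 9 — OK.
#8 x8=7, x5=9, x4=2; 1 of them equals 7 — OK.

Constraint 1 does not hold.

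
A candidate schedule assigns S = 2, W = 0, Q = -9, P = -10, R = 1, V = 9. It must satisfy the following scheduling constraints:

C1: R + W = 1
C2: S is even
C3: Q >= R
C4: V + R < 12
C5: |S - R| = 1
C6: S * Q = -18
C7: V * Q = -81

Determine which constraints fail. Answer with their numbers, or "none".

C1: R + W = 1 + 0 = 1 — holds.
C2: S = 2 is even — holds.
C3: Q = -9, R = 1; -9 < 1 (want ≥) — does not hold.
C4: V + R = 9 + 1 = 10; 10 < 12 — holds.
C5: |2 - 1| = 1 — holds.
C6: S * Q = 2 * (-9) = -18 — holds.
C7: V * Q = 9 * (-9) = -81 — holds.

Constraint 3 does not hold.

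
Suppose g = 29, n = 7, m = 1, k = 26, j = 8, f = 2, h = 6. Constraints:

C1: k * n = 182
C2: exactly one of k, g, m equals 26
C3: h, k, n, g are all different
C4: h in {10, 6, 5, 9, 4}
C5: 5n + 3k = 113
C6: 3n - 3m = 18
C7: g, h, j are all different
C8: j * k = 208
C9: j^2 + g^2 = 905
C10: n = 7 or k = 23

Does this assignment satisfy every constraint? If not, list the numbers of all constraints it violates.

The assignment satisfies every constraint.

C1: k * n = 26 * 7 = 182 — holds.
C2: k=26, g=29, m=1; 1 of them equals 26 — holds.
C3: values 6, 26, 7, 29 are pairwise distinct — holds.
C4: h = 6 is in {10, 6, 5, 9, 4} — holds.
C5: 5n + 3k = 5(7) + 3(26) = 113 — holds.
C6: 3n - 3m = 3(7) - 3(1) = 18 — holds.
C7: values 29, 6, 8 are pairwise distinct — holds.
C8: j * k = 8 * 26 = 208 — holds.
C9: j^2 + g^2 = 8^2 + 29^2 = 64 + 841 = 905 — holds.
C10: n = 7 = 7 (first disjunct) — holds.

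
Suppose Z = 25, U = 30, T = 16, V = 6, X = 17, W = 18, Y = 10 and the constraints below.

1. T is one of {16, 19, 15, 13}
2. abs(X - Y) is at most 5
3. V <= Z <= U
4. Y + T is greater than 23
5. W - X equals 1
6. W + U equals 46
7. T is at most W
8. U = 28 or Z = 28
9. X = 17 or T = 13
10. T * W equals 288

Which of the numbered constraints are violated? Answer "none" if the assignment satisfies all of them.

Violated: 2, 6, and 8.

1. T = 16 is in {16, 19, 15, 13} — holds.
2. abs(17 - 10) = 7; 7 > 5, exceeds bound 5 — fails.
3. values 6 <= 25 <= 30 — holds.
4. Y + T = 10 + 16 = 26; 26 > 23 — holds.
5. W - X = 18 - 17 = 1 — holds.
6. W + U = 18 + 30 = 48, not 46 — fails.
7. T = 16, W = 18; 16 ≤ 18 — holds.
8. U = 30 ≠ 28 and Z = 25 ≠ 28; both disjuncts false — fails.
9. X = 17 = 17 (first disjunct) — holds.
10. T * W = 16 * 18 = 288 — holds.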